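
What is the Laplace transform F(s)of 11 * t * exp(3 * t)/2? 11/(2 * (s - 3)^2)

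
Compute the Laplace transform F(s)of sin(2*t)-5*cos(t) 2/(s^2 + 4)-5*s/(s^2 + 1)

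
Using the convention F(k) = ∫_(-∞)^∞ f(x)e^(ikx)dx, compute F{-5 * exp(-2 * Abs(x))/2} -10/(k^2 + 4)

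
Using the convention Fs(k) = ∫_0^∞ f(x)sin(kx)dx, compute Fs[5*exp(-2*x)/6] 5*k/(6*(k^2 + 4))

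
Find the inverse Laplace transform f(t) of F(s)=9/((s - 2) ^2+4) 9*exp(2*t)*sin(2*t) /2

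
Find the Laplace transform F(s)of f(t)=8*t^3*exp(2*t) 48/(s - 2)^4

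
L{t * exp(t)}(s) (s - 1)^(-2)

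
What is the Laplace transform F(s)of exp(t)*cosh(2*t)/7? (s - 1)/(7*((s - 1)^2-4))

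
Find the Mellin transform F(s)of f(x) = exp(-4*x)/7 gamma(s)/(7*4^s)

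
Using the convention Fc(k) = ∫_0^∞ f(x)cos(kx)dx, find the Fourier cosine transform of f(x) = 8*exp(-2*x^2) 2*sqrt(2)*sqrt(pi)*exp(-k^2/8)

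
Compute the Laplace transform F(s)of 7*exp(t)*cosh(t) 7*(s - 1)/(s*(s - 2))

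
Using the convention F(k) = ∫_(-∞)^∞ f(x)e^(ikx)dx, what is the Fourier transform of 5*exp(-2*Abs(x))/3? 20/(3*(k^2 + 4))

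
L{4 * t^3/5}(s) 24/(5 * s^4)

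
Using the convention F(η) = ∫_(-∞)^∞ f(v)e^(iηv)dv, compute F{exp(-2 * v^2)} sqrt(2) * sqrt(pi) * exp(-η^2/8)/2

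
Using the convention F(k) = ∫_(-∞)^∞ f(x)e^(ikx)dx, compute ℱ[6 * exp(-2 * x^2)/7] 3 * sqrt(2) * sqrt(pi) * exp(-k^2/8)/7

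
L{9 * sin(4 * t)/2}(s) 18/(s^2 + 16)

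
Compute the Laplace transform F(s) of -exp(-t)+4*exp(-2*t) 4/(s+2) - 1/(s+1) 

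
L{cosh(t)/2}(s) s/(2 * (s^2 - 1))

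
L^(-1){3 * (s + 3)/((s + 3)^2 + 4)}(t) 3 * exp(-3 * t) * cos(2 * t)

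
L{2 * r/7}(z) 2/(7 * z^2)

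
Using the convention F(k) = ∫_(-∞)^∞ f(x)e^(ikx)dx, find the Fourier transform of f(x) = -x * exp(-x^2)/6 -I * sqrt(pi) * k * exp(-k^2/4)/12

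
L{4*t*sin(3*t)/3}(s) 8*s/(s^2+9)^2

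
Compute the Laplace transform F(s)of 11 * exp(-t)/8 11/(8 * (s+1))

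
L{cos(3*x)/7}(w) w/(7*(w^2 + 9))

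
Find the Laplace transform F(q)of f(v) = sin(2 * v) 2/(q^2 + 4)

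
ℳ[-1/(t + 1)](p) -pi * csc(pi * p)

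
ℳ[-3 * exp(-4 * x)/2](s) -3 * gamma(s)/(2 * 2^(2 * s))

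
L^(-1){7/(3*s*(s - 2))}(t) 7*exp(t)*sinh(t)/3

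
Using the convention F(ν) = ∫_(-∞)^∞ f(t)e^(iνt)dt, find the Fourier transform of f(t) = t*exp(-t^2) I*sqrt(pi)*ν*exp(-ν^2/4)/2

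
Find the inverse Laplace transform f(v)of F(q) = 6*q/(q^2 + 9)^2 v*sin(3*v)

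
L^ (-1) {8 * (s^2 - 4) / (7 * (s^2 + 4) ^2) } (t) 8 * t * cos (2 * t) /7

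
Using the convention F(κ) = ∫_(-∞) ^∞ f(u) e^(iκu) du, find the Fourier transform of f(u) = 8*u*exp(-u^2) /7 4*I*sqrt(pi)*κ*exp(-κ^2/4) /7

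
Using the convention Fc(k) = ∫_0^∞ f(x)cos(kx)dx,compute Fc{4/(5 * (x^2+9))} 2 * pi * exp(-3 * k)/15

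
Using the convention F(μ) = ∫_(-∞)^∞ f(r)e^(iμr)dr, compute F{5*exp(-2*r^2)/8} 5*sqrt(2)*sqrt(pi)*exp(-μ^2/8)/16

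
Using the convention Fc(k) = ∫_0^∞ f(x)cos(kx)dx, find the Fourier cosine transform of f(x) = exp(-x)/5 1/(5*(k^2 + 1))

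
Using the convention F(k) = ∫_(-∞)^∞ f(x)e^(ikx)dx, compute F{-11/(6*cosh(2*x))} -11*pi/(12*cosh(pi*k/4))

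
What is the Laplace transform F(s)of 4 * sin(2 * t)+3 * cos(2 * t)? 8/(s^2+4)+3 * s/(s^2+4)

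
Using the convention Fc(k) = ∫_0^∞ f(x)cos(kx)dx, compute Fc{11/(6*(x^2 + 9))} 11*pi*exp(-3*k)/36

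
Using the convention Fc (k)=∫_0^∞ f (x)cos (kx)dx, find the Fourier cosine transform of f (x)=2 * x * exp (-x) 2 * (1 - k^2)/ (k^2 + 1)^2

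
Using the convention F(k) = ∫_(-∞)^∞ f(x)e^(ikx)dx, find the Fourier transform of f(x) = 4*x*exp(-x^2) 2*I*sqrt(pi)*k*exp(-k^2/4)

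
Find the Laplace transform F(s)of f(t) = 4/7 4/(7 * s)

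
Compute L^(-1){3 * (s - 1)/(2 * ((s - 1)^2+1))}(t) 3 * exp(t) * cos(t)/2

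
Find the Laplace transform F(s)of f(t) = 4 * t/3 4/(3 * s^2)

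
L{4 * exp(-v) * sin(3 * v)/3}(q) 4/((q + 1)^2 + 9)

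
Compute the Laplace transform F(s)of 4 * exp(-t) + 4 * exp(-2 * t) 4/(s + 1) + 4/(s + 2)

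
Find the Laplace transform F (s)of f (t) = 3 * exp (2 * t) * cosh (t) 3 * (s - 2)/ ( (s - 2)^2 - 1)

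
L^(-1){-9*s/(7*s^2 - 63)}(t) -9*cosh(3*t)/7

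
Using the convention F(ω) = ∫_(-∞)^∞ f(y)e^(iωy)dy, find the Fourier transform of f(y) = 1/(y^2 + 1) pi*exp(-Abs(ω))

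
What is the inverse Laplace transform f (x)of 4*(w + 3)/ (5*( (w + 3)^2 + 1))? 4*exp (-3*x)*cos (x)/5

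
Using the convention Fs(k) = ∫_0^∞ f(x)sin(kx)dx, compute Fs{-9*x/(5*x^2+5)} -9*pi*exp(-k)/10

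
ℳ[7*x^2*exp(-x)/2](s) 7*gamma(s + 2)/2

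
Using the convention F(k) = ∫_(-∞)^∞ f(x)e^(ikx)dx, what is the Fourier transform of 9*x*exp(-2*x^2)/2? 9*sqrt(2)*I*sqrt(pi)*k*exp(-k^2/8)/16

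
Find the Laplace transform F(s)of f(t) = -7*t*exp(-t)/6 -7/(6*(s + 1)^2)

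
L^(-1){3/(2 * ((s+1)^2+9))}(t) exp(-t) * sin(3 * t)/2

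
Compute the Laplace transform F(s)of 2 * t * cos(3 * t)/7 2 * (s^2 - 9)/(7 * (s^2 + 9)^2)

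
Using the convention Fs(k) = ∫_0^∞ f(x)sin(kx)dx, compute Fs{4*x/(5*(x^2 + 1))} 2*pi*exp(-k)/5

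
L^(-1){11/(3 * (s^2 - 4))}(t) 11 * sinh(2 * t)/6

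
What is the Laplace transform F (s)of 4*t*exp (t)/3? 4/ (3*(s - 1)^2)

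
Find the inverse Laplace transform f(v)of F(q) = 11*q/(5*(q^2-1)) 11*cosh(v)/5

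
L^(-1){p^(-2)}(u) u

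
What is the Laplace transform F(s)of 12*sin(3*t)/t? 12*atan(3/s)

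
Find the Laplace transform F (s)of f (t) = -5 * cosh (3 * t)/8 -5 * s/ (8 * s^2 - 72)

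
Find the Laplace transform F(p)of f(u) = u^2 2/p^3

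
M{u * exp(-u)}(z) gamma(z + 1)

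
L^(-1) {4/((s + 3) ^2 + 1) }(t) 4*exp(-3*t)*sin(t) 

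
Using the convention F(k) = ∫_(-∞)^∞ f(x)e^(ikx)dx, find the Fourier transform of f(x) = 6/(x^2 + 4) 3*pi*exp(-2*Abs(k))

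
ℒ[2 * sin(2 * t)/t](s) 2 * atan(2/s)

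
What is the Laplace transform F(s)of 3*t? 3/s^2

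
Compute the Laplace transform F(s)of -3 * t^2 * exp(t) -6/(s - 1)^3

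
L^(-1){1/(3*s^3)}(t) t^2/6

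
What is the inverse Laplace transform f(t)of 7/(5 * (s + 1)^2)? 7 * t * exp(-t)/5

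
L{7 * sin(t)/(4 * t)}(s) 7 * atan(1/s)/4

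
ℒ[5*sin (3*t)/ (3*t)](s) 5*atan (3/s)/3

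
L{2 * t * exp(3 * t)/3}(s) 2/(3 * (s - 3)^2)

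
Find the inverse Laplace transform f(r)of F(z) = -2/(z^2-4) -sinh(2*r)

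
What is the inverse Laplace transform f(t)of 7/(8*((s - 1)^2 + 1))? 7*exp(t)*sin(t)/8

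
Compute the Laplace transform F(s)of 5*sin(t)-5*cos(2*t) 5/(s^2+1)-5*s/(s^2+4)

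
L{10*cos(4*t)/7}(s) 10*s/(7*(s^2 + 16))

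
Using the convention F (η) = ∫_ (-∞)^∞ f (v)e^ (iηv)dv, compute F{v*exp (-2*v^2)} sqrt (2)*I*sqrt (pi)*η*exp (-η^2/8)/8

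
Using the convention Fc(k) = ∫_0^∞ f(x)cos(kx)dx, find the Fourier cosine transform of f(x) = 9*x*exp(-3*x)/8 9*(9 - k^2)/(8*(k^2 + 9)^2)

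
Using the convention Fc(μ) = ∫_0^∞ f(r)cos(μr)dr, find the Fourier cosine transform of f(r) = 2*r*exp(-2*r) 2*(4 - μ^2)/(μ^2 + 4)^2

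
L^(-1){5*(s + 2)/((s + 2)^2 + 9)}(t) 5*exp(-2*t)*cos(3*t)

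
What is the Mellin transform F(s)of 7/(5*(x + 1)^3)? 7*pi*(s - 2)*(s - 1)/(10*sin(pi*s))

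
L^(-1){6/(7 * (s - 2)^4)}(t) t^3 * exp(2 * t)/7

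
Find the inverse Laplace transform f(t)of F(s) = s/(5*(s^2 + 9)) cos(3*t)/5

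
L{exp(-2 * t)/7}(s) 1/(7 * (s + 2))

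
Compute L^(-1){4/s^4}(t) 2 * t^3/3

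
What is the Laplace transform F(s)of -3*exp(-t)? -3/(s + 1)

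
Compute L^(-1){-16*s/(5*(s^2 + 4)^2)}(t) -4*t*sin(2*t)/5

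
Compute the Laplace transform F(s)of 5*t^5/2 300/s^6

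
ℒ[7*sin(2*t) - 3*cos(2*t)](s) 14/(s^2+4) - 3*s/(s^2+4)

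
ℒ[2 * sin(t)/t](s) 2 * atan(1/s)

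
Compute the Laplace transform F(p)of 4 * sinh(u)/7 4/(7 * (p^2 - 1))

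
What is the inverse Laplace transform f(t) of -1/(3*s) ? -1/3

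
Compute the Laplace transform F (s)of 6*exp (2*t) 6/ (s - 2)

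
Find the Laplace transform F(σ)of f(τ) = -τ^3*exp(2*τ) -6/(σ - 2)^4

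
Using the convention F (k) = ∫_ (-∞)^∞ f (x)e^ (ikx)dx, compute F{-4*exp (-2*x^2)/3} -2*sqrt (2)*sqrt (pi)*exp (-k^2/8)/3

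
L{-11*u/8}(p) -11/(8*p^2)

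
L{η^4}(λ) 24/λ^5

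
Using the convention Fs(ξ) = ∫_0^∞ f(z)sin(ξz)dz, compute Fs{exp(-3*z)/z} atan(ξ/3)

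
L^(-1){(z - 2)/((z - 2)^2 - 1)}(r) exp(2*r)*cosh(r)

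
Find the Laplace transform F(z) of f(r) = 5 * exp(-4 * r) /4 5/(4 * (z + 4) ) 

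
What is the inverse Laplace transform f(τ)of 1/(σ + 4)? exp(-4*τ)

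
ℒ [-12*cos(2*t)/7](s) -12*s/(7*s^2 + 28)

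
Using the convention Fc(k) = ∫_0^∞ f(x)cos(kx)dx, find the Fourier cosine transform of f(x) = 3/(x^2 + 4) 3*pi*exp(-2*k)/4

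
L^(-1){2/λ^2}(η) 2*η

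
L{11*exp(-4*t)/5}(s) 11/(5*(s + 4))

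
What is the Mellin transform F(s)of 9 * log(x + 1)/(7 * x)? -9 * pi * csc(pi * s)/(7 * s - 7)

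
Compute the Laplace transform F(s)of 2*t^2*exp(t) 4/(s - 1)^3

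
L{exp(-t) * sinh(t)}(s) 1/(s * (s+2))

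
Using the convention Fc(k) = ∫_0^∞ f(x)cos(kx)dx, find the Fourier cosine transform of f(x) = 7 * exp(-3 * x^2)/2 7 * sqrt(3) * sqrt(pi) * exp(-k^2/12)/12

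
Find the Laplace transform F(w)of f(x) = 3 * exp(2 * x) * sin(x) 3/((w - 2)^2 + 1)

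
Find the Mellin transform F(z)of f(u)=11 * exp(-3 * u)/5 11 * gamma(z)/(5 * 3^z)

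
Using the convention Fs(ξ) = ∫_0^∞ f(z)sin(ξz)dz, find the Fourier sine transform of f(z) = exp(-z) ξ/(ξ^2+1)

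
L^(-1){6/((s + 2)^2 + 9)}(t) 2 * exp(-2 * t) * sin(3 * t)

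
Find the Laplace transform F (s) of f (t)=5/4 5/ (4*s) 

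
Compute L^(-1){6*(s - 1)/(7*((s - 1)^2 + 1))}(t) 6*exp(t)*cos(t)/7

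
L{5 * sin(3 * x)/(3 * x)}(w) 5 * atan(3/w)/3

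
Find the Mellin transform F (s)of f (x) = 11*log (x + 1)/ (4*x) -11*pi*csc (pi*s)/ (4*s - 4)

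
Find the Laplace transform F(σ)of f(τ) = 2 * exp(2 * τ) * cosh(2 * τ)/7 2 * (σ - 2)/(7 * σ * (σ - 4))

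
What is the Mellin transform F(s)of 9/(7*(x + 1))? 9*pi*csc(pi*s)/7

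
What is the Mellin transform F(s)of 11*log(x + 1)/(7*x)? -11*pi*csc(pi*s)/(7*s - 7)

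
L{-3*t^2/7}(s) -6/(7*s^3)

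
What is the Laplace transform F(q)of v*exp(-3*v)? (q+3)^(-2)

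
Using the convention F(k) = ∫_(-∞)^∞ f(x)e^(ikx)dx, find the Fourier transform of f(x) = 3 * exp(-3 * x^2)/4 sqrt(3) * sqrt(pi) * exp(-k^2/12)/4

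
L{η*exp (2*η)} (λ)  (λ - 2)^ (-2)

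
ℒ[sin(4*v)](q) 4/(q^2 + 16)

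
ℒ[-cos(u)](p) -p/(p^2 + 1)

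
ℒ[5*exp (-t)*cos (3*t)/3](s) 5*(s+1)/ (3*( (s+1)^2+9))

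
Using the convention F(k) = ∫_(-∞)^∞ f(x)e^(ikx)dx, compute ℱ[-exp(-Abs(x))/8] -1/(4 * k^2 + 4)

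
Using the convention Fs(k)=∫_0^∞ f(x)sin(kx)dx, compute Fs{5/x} 5*pi/2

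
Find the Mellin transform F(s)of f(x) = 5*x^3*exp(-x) 5*gamma(s + 3)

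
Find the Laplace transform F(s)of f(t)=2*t 2/s^2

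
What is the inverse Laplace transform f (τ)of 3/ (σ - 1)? 3 * exp (τ)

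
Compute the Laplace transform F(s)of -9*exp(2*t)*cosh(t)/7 9*(2 - s)/(7*((s - 2)^2 - 1))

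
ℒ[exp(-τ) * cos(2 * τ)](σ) (σ + 1)/((σ + 1)^2 + 4)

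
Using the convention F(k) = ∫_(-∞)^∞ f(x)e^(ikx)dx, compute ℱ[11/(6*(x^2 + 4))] 11*pi*exp(-2*Abs(k))/12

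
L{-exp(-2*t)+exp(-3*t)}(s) 1/(s+3) - 1/(s+2)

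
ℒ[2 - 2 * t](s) 2/s - 2/s^2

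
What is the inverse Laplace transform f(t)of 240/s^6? 2*t^5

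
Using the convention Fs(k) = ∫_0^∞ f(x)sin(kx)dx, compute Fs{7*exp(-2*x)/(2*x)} 7*atan(k/2)/2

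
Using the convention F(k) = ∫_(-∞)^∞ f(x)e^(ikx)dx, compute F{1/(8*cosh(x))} pi/(8*cosh(pi*k/2))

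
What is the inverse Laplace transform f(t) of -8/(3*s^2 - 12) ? -4*sinh(2*t) /3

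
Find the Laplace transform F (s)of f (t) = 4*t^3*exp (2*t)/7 24/ (7*(s - 2)^4)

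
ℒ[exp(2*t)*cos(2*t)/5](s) (s - 2)/(5*((s - 2)^2+4))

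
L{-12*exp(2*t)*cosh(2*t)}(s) 12*(2 - s)/(s*(s - 4))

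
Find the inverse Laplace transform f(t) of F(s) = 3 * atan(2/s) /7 3 * sin(2 * t) /(7 * t) 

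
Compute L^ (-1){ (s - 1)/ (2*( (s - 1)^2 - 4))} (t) exp (t)*cosh (2*t)/2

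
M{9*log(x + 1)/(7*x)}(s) -9*pi*csc(pi*s)/(7*s - 7)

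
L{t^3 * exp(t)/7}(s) 6/(7 * (s - 1)^4)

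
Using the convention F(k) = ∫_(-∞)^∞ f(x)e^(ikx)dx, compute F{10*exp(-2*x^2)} 5*sqrt(2)*sqrt(pi)*exp(-k^2/8)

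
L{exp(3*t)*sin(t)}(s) 1/((s - 3)^2+1)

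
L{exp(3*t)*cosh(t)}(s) (s - 3)/((s - 3)^2-1)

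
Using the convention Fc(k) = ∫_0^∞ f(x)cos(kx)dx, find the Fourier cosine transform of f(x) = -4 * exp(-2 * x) -8/(k^2 + 4)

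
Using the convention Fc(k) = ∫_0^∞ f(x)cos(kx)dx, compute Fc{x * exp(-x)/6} (1 - k^2)/(6 * (k^2 + 1)^2)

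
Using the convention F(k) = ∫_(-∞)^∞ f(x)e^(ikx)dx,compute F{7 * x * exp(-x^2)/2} 7 * I * sqrt(pi) * k * exp(-k^2/4)/4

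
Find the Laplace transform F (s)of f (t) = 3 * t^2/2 3/s^3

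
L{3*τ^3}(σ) 18/σ^4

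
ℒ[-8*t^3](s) -48/s^4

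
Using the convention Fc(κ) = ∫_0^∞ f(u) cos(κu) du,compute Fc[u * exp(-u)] (1 - κ^2) /(κ^2+1) ^2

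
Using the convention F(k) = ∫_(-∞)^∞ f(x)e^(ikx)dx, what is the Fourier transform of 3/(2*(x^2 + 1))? 3*pi*exp(-Abs(k))/2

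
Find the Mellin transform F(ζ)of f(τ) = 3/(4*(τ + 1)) 3*pi*csc(pi*ζ)/4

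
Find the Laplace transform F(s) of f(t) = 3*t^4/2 36/s^5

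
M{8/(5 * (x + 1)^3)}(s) 4 * pi * (s - 2) * (s - 1)/(5 * sin(pi * s))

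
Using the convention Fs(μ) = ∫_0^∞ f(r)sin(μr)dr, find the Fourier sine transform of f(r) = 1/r pi/2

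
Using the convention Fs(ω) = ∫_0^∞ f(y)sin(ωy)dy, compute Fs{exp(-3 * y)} ω/(ω^2 + 9)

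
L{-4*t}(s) -4/s^2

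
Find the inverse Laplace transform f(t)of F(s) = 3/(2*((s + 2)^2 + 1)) 3*exp(-2*t)*sin(t)/2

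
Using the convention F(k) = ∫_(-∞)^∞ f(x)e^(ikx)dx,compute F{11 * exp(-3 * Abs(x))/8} 33/(4 * (k^2 + 9))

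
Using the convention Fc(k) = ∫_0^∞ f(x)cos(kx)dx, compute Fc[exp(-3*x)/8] 3/(8*(k^2+9))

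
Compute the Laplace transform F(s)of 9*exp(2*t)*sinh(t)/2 9/(2*((s - 2)^2 - 1))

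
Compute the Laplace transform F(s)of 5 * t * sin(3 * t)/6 5 * s/(s^2+9)^2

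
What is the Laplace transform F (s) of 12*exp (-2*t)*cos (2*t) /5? 12*(s + 2) / (5*( (s + 2) ^2 + 4) ) 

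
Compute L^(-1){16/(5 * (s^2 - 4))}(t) 8 * sinh(2 * t)/5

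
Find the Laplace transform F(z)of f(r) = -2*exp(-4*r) -2/(z + 4)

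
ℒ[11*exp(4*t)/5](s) 11/(5*(s - 4))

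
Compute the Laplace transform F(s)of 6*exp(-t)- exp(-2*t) 6/(s + 1) - 1/(s + 2)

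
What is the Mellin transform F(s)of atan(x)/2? -pi * sec(pi * s/2)/(4 * s)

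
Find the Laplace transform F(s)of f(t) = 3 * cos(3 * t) 3 * s/(s^2+9)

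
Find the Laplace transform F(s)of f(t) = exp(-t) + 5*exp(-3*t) 5/(s + 3) + 1/(s + 1)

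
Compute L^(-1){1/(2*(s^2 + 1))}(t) sin(t)/2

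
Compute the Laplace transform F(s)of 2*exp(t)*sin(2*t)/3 4/(3*((s - 1)^2+4))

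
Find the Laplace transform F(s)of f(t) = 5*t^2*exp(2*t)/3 10/(3*(s - 2)^3)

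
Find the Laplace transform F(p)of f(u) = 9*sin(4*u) 36/(p^2 + 16)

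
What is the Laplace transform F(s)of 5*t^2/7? 10/(7*s^3)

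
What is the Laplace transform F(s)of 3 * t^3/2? 9/s^4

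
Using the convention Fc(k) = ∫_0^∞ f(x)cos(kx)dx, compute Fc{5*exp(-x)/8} 5/(8*(k^2 + 1))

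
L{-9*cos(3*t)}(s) -9*s/(s^2+9)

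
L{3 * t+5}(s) 5/s+3/s^2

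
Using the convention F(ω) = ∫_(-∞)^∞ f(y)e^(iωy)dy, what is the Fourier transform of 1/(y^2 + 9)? pi * exp(-3 * Abs(ω))/3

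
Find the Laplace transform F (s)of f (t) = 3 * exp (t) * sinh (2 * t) 6/ ( (s - 1)^2 - 4)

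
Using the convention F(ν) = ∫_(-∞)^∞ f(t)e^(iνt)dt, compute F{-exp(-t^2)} -sqrt(pi) * exp(-ν^2/4)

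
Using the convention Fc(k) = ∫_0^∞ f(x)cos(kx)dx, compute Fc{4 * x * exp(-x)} 4 * (1 - k^2)/(k^2 + 1)^2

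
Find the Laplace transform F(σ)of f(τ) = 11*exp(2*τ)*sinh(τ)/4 11/(4*((σ - 2)^2 - 1))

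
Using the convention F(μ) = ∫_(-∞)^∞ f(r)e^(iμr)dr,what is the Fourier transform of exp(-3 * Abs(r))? 6/(μ^2 + 9)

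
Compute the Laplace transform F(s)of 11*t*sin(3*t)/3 22*s/(s^2 + 9)^2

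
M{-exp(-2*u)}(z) -gamma(z)/2^z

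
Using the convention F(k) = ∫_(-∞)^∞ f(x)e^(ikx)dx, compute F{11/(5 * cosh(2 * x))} 11 * pi/(10 * cosh(pi * k/4))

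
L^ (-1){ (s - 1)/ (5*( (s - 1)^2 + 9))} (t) exp (t)*cos (3*t)/5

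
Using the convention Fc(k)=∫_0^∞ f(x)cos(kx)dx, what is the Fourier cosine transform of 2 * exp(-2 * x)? 4/(k^2 + 4)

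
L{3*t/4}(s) 3/(4*s^2)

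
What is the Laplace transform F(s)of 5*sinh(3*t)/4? 15/(4*(s^2 - 9))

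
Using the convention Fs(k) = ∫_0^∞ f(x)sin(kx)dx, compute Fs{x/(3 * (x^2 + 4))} pi * exp(-2 * k)/6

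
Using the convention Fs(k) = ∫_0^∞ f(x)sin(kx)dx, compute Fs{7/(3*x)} 7*pi/6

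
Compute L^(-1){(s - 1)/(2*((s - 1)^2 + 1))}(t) exp(t)*cos(t)/2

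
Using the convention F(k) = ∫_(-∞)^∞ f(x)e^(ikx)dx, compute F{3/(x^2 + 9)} pi*exp(-3*Abs(k))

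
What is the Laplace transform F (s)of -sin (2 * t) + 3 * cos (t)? 3 * s/ (s^2 + 1)-2/ (s^2 + 4)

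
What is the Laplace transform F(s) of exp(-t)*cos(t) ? (s+1) /((s+1) ^2+1) 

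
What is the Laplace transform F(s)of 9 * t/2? 9/(2 * s^2)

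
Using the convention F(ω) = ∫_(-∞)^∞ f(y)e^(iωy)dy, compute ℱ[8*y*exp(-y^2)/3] 4*I*sqrt(pi)*ω*exp(-ω^2/4)/3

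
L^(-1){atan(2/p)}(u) sin(2 * u)/u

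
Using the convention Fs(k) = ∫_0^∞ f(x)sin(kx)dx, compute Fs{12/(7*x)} 6*pi/7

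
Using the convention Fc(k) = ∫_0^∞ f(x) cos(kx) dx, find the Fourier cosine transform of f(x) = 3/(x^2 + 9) pi*exp(-3*k) /2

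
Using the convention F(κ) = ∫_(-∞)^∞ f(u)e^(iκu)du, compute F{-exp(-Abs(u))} -2/(κ^2 + 1)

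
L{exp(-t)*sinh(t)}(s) 1/(s*(s + 2))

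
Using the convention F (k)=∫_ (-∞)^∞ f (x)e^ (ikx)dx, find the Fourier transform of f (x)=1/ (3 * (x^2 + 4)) pi * exp (-2 * Abs (k))/6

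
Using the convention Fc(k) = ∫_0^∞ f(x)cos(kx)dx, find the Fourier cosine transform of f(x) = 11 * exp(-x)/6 11/(6 * (k^2 + 1))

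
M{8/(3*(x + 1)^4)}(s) 4*gamma(s)*gamma(4 - s)/9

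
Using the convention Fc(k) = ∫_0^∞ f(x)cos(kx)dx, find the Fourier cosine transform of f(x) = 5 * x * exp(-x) 5 * (1 - k^2)/(k^2 + 1)^2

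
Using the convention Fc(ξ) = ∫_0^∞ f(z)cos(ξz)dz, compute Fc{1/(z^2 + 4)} pi * exp(-2 * ξ)/4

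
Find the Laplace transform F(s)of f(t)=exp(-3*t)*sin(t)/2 1/(2*((s + 3)^2 + 1))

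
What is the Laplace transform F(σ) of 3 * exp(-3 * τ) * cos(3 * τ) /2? 3 * (σ + 3) /(2 * ((σ + 3) ^2 + 9) ) 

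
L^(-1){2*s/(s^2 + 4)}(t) 2*cos(2*t)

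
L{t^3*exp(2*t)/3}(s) 2/(s - 2)^4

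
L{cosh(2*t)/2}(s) s/(2*(s^2 - 4))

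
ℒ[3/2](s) 3/(2*s)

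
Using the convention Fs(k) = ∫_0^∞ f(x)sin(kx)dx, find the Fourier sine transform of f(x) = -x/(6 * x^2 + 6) -pi * exp(-k)/12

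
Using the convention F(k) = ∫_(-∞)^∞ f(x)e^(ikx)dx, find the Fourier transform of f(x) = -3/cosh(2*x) -3*pi/(2*cosh(pi*k/4))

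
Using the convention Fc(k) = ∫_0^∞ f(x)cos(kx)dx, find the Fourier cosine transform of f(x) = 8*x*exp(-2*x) 8*(4 - k^2)/(k^2 + 4)^2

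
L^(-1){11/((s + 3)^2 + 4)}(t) 11 * exp(-3 * t) * sin(2 * t)/2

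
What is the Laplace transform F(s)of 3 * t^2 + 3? 6/s^3 + 3/s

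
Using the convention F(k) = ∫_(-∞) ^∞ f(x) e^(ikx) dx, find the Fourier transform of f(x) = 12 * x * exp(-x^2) 6 * I * sqrt(pi) * k * exp(-k^2/4) 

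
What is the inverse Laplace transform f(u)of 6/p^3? 3 * u^2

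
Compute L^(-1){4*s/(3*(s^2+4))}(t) 4*cos(2*t)/3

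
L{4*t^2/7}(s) 8/(7*s^3)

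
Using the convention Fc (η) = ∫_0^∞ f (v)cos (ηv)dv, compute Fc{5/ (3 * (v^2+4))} 5 * pi * exp (-2 * η)/12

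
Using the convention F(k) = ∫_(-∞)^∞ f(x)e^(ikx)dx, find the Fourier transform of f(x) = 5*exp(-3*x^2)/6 5*sqrt(3)*sqrt(pi)*exp(-k^2/12)/18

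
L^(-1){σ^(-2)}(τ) τ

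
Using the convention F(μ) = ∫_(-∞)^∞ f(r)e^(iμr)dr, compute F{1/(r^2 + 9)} pi * exp(-3 * Abs(μ))/3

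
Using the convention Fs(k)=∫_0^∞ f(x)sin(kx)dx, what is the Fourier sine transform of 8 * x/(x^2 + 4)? 4 * pi * exp(-2 * k)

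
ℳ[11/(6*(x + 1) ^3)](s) 11*pi*(s - 2)*(s - 1) /(12*sin(pi*s) ) 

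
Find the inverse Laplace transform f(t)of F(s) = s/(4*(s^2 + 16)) cos(4*t)/4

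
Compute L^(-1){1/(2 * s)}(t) 1/2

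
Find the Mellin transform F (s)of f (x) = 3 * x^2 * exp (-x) 3 * gamma (s + 2)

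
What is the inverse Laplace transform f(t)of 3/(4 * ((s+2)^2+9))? exp(-2 * t) * sin(3 * t)/4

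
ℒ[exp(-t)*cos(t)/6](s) (s + 1)/(6*((s + 1)^2 + 1))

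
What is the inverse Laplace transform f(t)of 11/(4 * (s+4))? 11 * exp(-4 * t)/4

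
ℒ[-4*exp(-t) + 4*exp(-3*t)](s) 4/(s + 3) - 4/(s + 1) 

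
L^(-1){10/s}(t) 10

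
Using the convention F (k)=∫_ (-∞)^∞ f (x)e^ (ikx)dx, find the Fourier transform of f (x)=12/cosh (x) 12 * pi/cosh (pi * k/2)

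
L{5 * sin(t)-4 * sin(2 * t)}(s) 5/(s^2+1)-8/(s^2+4)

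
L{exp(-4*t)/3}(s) 1/(3*(s + 4))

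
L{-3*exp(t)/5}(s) -3/(5*s - 5)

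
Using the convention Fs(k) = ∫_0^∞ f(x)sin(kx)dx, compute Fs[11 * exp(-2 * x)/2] 11 * k/(2 * (k^2 + 4))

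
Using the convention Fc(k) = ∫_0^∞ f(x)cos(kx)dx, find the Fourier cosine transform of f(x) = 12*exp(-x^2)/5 6*sqrt(pi)*exp(-k^2/4)/5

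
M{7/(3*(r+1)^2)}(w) -7*pi*(w - 1)/(3*sin(pi*w))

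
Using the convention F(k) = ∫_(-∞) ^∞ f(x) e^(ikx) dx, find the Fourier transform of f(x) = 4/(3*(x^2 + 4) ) 2*pi*exp(-2*Abs(k) ) /3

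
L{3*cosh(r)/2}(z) 3*z/(2*(z^2 - 1))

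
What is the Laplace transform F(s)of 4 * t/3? 4/(3 * s^2)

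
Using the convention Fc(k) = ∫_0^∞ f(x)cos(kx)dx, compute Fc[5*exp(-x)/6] 5/(6*(k^2 + 1))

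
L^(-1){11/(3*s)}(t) 11/3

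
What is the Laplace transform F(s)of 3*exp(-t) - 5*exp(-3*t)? 3/(s+1) - 5/(s+3)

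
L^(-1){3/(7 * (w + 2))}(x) 3 * exp(-2 * x)/7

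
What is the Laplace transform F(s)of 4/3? 4/(3*s)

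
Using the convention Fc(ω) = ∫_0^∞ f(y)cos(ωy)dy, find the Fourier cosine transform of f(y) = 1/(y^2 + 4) pi*exp(-2*ω)/4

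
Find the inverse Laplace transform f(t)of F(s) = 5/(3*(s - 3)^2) 5*t*exp(3*t)/3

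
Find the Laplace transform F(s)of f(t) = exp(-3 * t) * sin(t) 1/((s + 3)^2 + 1)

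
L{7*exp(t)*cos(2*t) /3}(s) 7*(s - 1) /(3*((s - 1) ^2+4) ) 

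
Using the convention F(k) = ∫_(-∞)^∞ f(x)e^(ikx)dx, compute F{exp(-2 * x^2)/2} sqrt(2) * sqrt(pi) * exp(-k^2/8)/4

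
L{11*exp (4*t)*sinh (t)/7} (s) 11/ (7*( (s - 4)^2 - 1))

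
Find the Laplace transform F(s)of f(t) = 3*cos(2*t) 3*s/(s^2 + 4)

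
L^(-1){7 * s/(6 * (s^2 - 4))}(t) 7 * cosh(2 * t)/6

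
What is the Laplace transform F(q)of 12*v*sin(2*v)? 48*q/(q^2+4)^2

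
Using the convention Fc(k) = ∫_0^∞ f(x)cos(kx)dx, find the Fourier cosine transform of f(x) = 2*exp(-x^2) sqrt(pi)*exp(-k^2/4)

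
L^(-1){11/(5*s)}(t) 11/5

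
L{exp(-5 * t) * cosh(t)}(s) (s+5)/((s+5)^2 - 1)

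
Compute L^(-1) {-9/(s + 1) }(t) -9*exp(-t) 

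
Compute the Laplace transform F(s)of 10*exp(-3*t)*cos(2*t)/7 10*(s + 3)/(7*((s + 3)^2 + 4))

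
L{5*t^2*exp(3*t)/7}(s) 10/(7*(s - 3)^3)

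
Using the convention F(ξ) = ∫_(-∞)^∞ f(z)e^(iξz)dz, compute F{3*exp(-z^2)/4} 3*sqrt(pi)*exp(-ξ^2/4)/4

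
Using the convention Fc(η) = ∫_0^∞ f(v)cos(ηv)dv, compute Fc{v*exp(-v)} (1 - η^2)/(η^2 + 1)^2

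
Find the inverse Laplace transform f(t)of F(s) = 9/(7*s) 9/7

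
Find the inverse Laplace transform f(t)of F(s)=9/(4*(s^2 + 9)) 3*sin(3*t)/4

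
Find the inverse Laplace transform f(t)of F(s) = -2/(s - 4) -2*exp(4*t)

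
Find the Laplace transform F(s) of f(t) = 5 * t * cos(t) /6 5 * (s^2 - 1) /(6 * (s^2+1) ^2) 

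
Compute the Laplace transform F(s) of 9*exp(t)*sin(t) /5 9/(5*((s - 1) ^2 + 1) ) 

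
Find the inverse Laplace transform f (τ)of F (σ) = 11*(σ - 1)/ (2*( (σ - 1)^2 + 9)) 11*exp (τ)*cos (3*τ)/2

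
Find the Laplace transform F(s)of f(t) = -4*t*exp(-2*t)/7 -4/(7*(s + 2)^2)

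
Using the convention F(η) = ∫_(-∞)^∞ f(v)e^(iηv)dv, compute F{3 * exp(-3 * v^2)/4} sqrt(3) * sqrt(pi) * exp(-η^2/12)/4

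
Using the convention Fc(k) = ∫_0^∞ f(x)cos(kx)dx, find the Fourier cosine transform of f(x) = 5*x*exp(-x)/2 5*(1 - k^2)/(2*(k^2 + 1)^2)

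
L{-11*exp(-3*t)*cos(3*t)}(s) 11*(-s - 3)/((s + 3)^2 + 9)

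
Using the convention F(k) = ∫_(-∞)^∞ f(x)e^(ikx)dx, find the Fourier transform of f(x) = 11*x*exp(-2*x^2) 11*sqrt(2)*I*sqrt(pi)*k*exp(-k^2/8)/8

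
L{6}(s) 6/s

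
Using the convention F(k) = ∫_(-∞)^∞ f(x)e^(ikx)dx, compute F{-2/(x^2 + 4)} -pi * exp(-2 * Abs(k))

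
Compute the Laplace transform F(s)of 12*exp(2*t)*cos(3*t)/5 12*(s - 2)/(5*((s - 2)^2 + 9))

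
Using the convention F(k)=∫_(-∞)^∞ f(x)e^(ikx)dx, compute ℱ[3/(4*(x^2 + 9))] pi*exp(-3*Abs(k))/4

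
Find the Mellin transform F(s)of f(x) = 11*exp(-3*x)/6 11*gamma(s)/(6*3^s)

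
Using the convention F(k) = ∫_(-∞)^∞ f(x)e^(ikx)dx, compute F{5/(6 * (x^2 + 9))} 5 * pi * exp(-3 * Abs(k))/18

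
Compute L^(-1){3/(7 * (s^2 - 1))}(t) 3 * sinh(t)/7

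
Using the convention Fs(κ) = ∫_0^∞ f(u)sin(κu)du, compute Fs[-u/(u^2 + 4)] -pi*exp(-2*κ)/2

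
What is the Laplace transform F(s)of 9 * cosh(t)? 9 * s/(s^2 - 1)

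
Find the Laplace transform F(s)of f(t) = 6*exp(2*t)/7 6/(7*(s - 2))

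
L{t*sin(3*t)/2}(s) 3*s/(s^2+9)^2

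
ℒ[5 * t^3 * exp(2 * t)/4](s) 15/(2 * (s - 2)^4)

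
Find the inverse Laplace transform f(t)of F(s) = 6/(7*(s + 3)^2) 6*t*exp(-3*t)/7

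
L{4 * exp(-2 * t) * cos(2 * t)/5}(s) 4 * (s + 2)/(5 * ((s + 2)^2 + 4))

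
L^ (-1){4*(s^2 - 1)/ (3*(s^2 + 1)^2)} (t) 4*t*cos (t)/3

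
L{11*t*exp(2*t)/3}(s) 11/(3*(s - 2)^2)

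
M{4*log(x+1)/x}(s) -4*pi*csc(pi*s)/(s - 1)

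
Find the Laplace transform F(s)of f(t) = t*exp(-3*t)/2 1/(2*(s+3)^2)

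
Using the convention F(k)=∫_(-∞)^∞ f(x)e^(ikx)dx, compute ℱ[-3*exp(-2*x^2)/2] -3*sqrt(2)*sqrt(pi)*exp(-k^2/8)/4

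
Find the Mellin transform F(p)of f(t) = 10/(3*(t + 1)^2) -10*pi*(p - 1)/(3*sin(pi*p))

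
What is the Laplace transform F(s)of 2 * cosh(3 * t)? 2 * s/(s^2-9)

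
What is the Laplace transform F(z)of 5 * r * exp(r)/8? 5/(8 * (z - 1)^2)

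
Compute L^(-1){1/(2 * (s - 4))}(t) exp(4 * t)/2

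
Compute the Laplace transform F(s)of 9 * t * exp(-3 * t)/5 9/(5 * (s + 3)^2)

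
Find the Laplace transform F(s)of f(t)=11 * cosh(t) 11 * s/(s^2 - 1)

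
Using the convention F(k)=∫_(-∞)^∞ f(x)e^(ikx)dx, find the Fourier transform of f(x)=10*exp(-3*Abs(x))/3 20/(k^2 + 9)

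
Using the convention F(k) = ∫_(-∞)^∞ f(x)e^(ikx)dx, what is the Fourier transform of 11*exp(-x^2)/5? 11*sqrt(pi)*exp(-k^2/4)/5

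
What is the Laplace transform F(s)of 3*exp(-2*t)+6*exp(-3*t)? 6/(s+3)+3/(s+2)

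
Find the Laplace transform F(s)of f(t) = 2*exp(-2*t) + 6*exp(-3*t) 6/(s + 3) + 2/(s + 2)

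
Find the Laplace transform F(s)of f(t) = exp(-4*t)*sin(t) 1/((s + 4)^2 + 1)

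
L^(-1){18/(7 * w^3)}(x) 9 * x^2/7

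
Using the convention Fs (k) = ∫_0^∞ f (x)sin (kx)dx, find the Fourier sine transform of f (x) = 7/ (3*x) 7*pi/6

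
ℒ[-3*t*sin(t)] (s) -6*s/(s^2 + 1)^2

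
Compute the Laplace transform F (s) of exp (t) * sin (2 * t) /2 1/ ( (s - 1) ^2 + 4) 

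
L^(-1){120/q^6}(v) v^5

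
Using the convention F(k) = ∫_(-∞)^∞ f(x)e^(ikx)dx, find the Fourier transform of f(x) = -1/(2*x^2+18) -pi*exp(-3*Abs(k))/6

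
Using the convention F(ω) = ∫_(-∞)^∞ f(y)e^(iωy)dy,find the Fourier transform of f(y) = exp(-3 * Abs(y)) 6/(ω^2+9)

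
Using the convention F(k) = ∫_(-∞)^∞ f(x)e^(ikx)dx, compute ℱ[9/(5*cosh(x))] 9*pi/(5*cosh(pi*k/2))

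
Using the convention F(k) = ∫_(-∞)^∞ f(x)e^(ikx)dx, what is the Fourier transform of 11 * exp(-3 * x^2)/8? 11 * sqrt(3) * sqrt(pi) * exp(-k^2/12)/24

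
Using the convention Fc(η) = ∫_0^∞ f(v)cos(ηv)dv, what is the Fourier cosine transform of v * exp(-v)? (1 - η^2)/(η^2 + 1)^2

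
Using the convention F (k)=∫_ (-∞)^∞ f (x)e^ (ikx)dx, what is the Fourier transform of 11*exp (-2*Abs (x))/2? 22/ (k^2 + 4)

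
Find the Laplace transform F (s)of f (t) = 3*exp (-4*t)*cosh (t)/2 3*(s + 4)/ (2*( (s + 4)^2 - 1))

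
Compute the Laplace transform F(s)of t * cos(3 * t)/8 (s^2 - 9)/(8 * (s^2+9)^2)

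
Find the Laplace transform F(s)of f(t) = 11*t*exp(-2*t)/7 11/(7*(s + 2)^2)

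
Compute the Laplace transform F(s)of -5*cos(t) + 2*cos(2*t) 2*s/(s^2 + 4) - 5*s/(s^2 + 1)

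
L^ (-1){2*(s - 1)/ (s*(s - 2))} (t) 2*exp (t)*cosh (t)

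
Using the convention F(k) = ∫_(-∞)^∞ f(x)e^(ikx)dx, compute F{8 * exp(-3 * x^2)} 8 * sqrt(3) * sqrt(pi) * exp(-k^2/12)/3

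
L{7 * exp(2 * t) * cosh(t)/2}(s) 7 * (s - 2)/(2 * ((s - 2)^2 - 1))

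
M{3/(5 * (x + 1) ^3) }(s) 3 * pi * (s - 2) * (s - 1) /(10 * sin(pi * s) ) 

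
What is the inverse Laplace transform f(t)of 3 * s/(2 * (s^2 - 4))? 3 * cosh(2 * t)/2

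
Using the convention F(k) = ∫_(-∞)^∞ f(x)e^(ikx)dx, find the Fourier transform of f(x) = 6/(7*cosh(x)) 6*pi/(7*cosh(pi*k/2))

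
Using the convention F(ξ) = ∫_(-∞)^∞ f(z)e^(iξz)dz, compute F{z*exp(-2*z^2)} sqrt(2)*I*sqrt(pi)*ξ*exp(-ξ^2/8)/8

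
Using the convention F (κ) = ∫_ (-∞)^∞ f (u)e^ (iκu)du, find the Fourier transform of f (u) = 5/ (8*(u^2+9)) 5*pi*exp (-3*Abs (κ))/24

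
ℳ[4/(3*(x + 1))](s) 4*pi*csc(pi*s)/3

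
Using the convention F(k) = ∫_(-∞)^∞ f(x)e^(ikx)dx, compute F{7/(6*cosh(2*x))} 7*pi/(12*cosh(pi*k/4))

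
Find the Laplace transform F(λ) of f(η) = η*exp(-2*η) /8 1/(8*(λ + 2) ^2) 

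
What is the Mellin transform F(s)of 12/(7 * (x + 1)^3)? 6 * pi * (s - 2) * (s - 1)/(7 * sin(pi * s))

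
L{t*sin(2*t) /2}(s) 2*s/(s^2+4) ^2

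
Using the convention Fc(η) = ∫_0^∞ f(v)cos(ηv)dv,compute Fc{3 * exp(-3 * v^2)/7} sqrt(3) * sqrt(pi) * exp(-η^2/12)/14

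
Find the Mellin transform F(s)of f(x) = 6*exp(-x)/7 6*gamma(s)/7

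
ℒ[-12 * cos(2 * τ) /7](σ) -12 * σ/(7 * σ^2 + 28) 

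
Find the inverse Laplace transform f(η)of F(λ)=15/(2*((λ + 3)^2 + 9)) 5*exp(-3*η)*sin(3*η)/2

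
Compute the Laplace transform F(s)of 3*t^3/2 9/s^4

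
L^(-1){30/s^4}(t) 5*t^3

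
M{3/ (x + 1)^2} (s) -3*pi*(s - 1)/sin (pi*s)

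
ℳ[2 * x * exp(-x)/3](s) 2 * gamma(s+1)/3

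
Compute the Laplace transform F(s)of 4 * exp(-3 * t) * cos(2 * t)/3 4 * (s + 3)/(3 * ((s + 3)^2 + 4))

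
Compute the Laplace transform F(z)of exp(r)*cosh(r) (z - 1)/(z*(z - 2))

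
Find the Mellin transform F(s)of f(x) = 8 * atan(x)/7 -4 * pi * sec(pi * s/2)/(7 * s)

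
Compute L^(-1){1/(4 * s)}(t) 1/4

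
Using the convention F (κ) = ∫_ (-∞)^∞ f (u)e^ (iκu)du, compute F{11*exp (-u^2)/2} 11*sqrt (pi)*exp (-κ^2/4)/2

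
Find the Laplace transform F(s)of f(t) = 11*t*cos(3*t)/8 11*(s^2 - 9)/(8*(s^2 + 9)^2)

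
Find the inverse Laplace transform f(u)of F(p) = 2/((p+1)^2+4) exp(-u) * sin(2 * u)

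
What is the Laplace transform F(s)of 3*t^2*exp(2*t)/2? 3/(s - 2)^3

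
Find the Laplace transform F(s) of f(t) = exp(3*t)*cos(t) (s - 3) /((s - 3) ^2 + 1) 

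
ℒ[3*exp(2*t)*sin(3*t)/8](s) 9/(8*((s - 2)^2 + 9))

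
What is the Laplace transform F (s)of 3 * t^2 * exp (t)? 6/ (s - 1)^3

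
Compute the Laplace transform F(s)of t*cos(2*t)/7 (s^2 - 4)/(7*(s^2+4)^2)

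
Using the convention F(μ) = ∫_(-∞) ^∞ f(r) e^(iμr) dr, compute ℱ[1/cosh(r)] pi/cosh(pi*μ/2) 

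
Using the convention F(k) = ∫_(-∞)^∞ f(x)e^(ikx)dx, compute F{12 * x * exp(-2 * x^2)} 3 * sqrt(2) * I * sqrt(pi) * k * exp(-k^2/8)/2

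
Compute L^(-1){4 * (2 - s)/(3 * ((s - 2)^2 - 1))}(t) -4 * exp(2 * t) * cosh(t)/3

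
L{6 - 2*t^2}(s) 6/s - 4/s^3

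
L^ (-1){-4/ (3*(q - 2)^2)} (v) -4*v*exp (2*v)/3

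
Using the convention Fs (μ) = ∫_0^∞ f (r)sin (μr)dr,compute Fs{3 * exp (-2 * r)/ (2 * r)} 3 * atan (μ/2)/2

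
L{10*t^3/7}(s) 60/(7*s^4)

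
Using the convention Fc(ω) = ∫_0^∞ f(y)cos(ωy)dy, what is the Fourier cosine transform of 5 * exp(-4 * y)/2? 10/(ω^2 + 16)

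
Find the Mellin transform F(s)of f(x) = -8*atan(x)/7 4*pi*sec(pi*s/2)/(7*s)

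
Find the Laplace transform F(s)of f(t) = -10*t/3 -10/(3*s^2)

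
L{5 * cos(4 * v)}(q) 5 * q/(q^2 + 16)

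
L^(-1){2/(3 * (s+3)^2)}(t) 2 * t * exp(-3 * t)/3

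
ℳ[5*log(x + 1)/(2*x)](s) -5*pi*csc(pi*s)/(2*s - 2)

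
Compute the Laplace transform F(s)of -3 -3/s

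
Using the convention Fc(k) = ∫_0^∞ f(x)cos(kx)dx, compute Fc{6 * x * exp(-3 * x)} 6 * (9 - k^2)/(k^2 + 9)^2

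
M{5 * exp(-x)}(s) 5 * gamma(s)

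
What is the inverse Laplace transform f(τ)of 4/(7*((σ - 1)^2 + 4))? 2*exp(τ)*sin(2*τ)/7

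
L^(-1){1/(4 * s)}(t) 1/4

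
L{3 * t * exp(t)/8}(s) 3/(8 * (s - 1)^2)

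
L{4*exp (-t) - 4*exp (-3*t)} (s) 4/ (s + 1) - 4/ (s + 3)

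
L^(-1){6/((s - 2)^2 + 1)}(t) 6*exp(2*t)*sin(t)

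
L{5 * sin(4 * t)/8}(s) 5/(2 * (s^2 + 16))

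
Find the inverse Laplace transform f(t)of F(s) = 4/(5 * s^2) 4 * t/5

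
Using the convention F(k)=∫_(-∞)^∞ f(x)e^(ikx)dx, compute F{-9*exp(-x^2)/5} -9*sqrt(pi)*exp(-k^2/4)/5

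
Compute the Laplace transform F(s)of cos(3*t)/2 s/(2*(s^2+9))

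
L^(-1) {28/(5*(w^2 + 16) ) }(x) 7*sin(4*x) /5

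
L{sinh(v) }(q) 1/(q^2 - 1) 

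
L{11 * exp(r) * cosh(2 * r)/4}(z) 11 * (z - 1)/(4 * ((z - 1)^2 - 4))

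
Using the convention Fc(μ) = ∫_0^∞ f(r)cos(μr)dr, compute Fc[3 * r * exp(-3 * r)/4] 3 * (9 - μ^2)/(4 * (μ^2 + 9)^2)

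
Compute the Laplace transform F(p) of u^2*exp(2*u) 2/(p - 2) ^3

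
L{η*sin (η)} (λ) 2*λ/ (λ^2 + 1)^2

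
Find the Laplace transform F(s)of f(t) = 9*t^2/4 9/(2*s^3)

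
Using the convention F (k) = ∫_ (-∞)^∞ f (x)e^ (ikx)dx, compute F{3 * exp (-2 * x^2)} 3 * sqrt (2) * sqrt (pi) * exp (-k^2/8)/2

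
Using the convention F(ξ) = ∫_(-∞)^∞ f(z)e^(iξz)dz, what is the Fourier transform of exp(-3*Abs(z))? 6/(ξ^2 + 9)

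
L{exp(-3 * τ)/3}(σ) 1/(3 * (σ + 3))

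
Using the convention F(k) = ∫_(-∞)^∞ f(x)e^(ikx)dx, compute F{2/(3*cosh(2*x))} pi/(3*cosh(pi*k/4))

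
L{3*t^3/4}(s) 9/(2*s^4)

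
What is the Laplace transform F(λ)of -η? -1/λ^2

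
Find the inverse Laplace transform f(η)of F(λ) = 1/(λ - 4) exp(4 * η)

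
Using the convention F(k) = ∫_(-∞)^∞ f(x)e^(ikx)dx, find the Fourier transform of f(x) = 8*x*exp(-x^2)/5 4*I*sqrt(pi)*k*exp(-k^2/4)/5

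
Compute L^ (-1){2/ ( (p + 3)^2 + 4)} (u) exp (-3 * u) * sin (2 * u)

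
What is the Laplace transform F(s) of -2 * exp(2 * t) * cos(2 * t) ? 2 * (2 - s) /((s - 2) ^2+4) 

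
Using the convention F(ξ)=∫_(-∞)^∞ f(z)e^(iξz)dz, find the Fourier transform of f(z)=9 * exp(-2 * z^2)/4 9 * sqrt(2) * sqrt(pi) * exp(-ξ^2/8)/8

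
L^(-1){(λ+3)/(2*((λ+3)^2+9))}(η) exp(-3*η)*cos(3*η)/2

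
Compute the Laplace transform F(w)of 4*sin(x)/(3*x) 4*atan(1/w)/3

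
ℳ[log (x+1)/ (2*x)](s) -pi*csc (pi*s)/ (2*s - 2)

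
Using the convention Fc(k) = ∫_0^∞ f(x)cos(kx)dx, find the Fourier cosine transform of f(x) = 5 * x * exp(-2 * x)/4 5 * (4 - k^2)/(4 * (k^2 + 4)^2)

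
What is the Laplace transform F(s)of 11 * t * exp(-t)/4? 11/(4 * (s + 1)^2)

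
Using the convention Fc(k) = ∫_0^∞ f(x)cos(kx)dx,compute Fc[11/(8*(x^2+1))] 11*pi*exp(-k)/16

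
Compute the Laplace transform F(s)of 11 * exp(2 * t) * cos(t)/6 11 * (s - 2)/(6 * ((s - 2)^2 + 1))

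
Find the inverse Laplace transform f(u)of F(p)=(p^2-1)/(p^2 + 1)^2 u*cos(u)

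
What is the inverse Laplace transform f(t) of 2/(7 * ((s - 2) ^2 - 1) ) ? 2 * exp(2 * t) * sinh(t) /7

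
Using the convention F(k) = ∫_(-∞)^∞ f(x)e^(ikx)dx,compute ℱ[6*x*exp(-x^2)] 3*I*sqrt(pi)*k*exp(-k^2/4)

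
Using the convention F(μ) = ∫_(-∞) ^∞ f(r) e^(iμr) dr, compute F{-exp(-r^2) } -sqrt(pi) * exp(-μ^2/4) 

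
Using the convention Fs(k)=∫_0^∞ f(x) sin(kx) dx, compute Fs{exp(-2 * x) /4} k/(4 * (k^2+4) ) 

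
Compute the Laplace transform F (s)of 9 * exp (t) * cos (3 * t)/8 9 * (s - 1)/ (8 * ( (s - 1)^2 + 9))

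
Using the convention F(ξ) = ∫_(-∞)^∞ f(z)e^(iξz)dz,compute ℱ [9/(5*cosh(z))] 9*pi/(5*cosh(pi*ξ/2))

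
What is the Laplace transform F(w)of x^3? 6/w^4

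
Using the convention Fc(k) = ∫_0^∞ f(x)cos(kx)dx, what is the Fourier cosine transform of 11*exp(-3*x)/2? 33/(2*(k^2 + 9))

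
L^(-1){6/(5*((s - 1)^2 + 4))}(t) 3*exp(t)*sin(2*t)/5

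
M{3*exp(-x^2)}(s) 3*gamma(s/2)/2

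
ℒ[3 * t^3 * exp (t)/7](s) 18/ (7 * (s - 1)^4)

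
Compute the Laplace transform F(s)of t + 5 s^(-2) + 5/s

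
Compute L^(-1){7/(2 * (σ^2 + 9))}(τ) 7 * sin(3 * τ)/6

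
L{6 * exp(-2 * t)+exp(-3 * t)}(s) 6/(s+2)+1/(s+3)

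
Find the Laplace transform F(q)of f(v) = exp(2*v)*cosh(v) (q - 2)/((q - 2)^2 - 1)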